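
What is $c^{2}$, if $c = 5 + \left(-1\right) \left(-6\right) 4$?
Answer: $841$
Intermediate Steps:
$c = 29$ ($c = 5 + 6 \cdot 4 = 5 + 24 = 29$)
$c^{2} = 29^{2} = 841$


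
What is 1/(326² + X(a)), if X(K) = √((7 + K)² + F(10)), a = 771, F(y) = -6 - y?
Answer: 26569/2823495727 - 3*√16813/5646991454 ≈ 9.3411e-6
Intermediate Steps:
X(K) = √(-16 + (7 + K)²) (X(K) = √((7 + K)² + (-6 - 1*10)) = √((7 + K)² + (-6 - 10)) = √((7 + K)² - 16) = √(-16 + (7 + K)²))
1/(326² + X(a)) = 1/(326² + √(-16 + (7 + 771)²)) = 1/(106276 + √(-16 + 778²)) = 1/(106276 + √(-16 + 605284)) = 1/(106276 + √605268) = 1/(106276 + 6*√16813)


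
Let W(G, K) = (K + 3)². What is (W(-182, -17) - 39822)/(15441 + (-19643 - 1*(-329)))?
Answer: 39626/3873 ≈ 10.231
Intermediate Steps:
W(G, K) = (3 + K)²
(W(-182, -17) - 39822)/(15441 + (-19643 - 1*(-329))) = ((3 - 17)² - 39822)/(15441 + (-19643 - 1*(-329))) = ((-14)² - 39822)/(15441 + (-19643 + 329)) = (196 - 39822)/(15441 - 19314) = -39626/(-3873) = -39626*(-1/3873) = 39626/3873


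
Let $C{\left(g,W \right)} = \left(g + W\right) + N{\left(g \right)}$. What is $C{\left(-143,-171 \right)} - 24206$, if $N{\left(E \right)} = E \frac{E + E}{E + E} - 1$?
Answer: $-24664$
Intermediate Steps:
$N{\left(E \right)} = -1 + E$ ($N{\left(E \right)} = E \frac{2 E}{2 E} - 1 = E 2 E \frac{1}{2 E} - 1 = E 1 - 1 = E - 1 = -1 + E$)
$C{\left(g,W \right)} = -1 + W + 2 g$ ($C{\left(g,W \right)} = \left(g + W\right) + \left(-1 + g\right) = \left(W + g\right) + \left(-1 + g\right) = -1 + W + 2 g$)
$C{\left(-143,-171 \right)} - 24206 = \left(-1 - 171 + 2 \left(-143\right)\right) - 24206 = \left(-1 - 171 - 286\right) - 24206 = -458 - 24206 = -24664$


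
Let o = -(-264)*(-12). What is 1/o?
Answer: -1/3168 ≈ -0.00031566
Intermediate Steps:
o = -3168 (o = -264*12 = -3168)
1/o = 1/(-3168) = -1/3168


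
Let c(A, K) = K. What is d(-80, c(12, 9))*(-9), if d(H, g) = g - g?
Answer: 0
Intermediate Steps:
d(H, g) = 0
d(-80, c(12, 9))*(-9) = 0*(-9) = 0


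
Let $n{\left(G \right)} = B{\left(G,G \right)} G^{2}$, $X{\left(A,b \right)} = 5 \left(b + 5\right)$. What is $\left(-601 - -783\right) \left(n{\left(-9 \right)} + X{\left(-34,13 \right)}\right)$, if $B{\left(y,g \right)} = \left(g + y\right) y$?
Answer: $2404584$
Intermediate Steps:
$B{\left(y,g \right)} = y \left(g + y\right)$
$X{\left(A,b \right)} = 25 + 5 b$ ($X{\left(A,b \right)} = 5 \left(5 + b\right) = 25 + 5 b$)
$n{\left(G \right)} = 2 G^{4}$ ($n{\left(G \right)} = G \left(G + G\right) G^{2} = G 2 G G^{2} = 2 G^{2} G^{2} = 2 G^{4}$)
$\left(-601 - -783\right) \left(n{\left(-9 \right)} + X{\left(-34,13 \right)}\right) = \left(-601 - -783\right) \left(2 \left(-9\right)^{4} + \left(25 + 5 \cdot 13\right)\right) = \left(-601 + 783\right) \left(2 \cdot 6561 + \left(25 + 65\right)\right) = 182 \left(13122 + 90\right) = 182 \cdot 13212 = 2404584$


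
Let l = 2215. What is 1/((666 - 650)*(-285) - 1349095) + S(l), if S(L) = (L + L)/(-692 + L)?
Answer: 5996690127/2061616565 ≈ 2.9087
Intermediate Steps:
S(L) = 2*L/(-692 + L) (S(L) = (2*L)/(-692 + L) = 2*L/(-692 + L))
1/((666 - 650)*(-285) - 1349095) + S(l) = 1/((666 - 650)*(-285) - 1349095) + 2*2215/(-692 + 2215) = 1/(16*(-285) - 1349095) + 2*2215/1523 = 1/(-4560 - 1349095) + 2*2215*(1/1523) = 1/(-1353655) + 4430/1523 = -1/1353655 + 4430/1523 = 5996690127/2061616565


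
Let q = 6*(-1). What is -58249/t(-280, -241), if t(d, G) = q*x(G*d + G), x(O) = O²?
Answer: 1879/875048346 ≈ 2.1473e-6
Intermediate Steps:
q = -6
t(d, G) = -6*(G + G*d)² (t(d, G) = -6*(G*d + G)² = -6*(G + G*d)²)
-58249/t(-280, -241) = -58249*(-1/(348486*(1 - 280)²)) = -58249/((-6*58081*(-279)²)) = -58249/((-6*58081*77841)) = -58249/(-27126498726) = -58249*(-1/27126498726) = 1879/875048346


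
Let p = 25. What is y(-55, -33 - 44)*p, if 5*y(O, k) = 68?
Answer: 340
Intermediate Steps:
y(O, k) = 68/5 (y(O, k) = (⅕)*68 = 68/5)
y(-55, -33 - 44)*p = (68/5)*25 = 340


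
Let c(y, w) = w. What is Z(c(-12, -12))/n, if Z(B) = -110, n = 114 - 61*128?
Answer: 55/3847 ≈ 0.014297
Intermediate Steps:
n = -7694 (n = 114 - 7808 = -7694)
Z(c(-12, -12))/n = -110/(-7694) = -110*(-1/7694) = 55/3847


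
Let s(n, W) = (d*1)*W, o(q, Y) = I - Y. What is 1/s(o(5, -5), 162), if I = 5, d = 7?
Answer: 1/1134 ≈ 0.00088183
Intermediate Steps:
o(q, Y) = 5 - Y
s(n, W) = 7*W (s(n, W) = (7*1)*W = 7*W)
1/s(o(5, -5), 162) = 1/(7*162) = 1/1134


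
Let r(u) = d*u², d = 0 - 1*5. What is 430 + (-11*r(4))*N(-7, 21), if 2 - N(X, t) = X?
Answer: 8350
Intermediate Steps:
d = -5 (d = 0 - 5 = -5)
r(u) = -5*u²
N(X, t) = 2 - X
430 + (-11*r(4))*N(-7, 21) = 430 + (-(-55)*4²)*(2 - 1*(-7)) = 430 + (-(-55)*16)*(2 + 7) = 430 - 11*(-80)*9 = 430 + 880*9 = 430 + 7920 = 8350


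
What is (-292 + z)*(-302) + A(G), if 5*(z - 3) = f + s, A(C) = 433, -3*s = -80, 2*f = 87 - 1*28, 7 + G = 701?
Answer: 1264778/15 ≈ 84319.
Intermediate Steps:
G = 694 (G = -7 + 701 = 694)
f = 59/2 (f = (87 - 1*28)/2 = (87 - 28)/2 = (1/2)*59 = 59/2 ≈ 29.500)
s = 80/3 (s = -1/3*(-80) = 80/3 ≈ 26.667)
z = 427/30 (z = 3 + (59/2 + 80/3)/5 = 3 + (1/5)*(337/6) = 3 + 337/30 = 427/30 ≈ 14.233)
(-292 + z)*(-302) + A(G) = (-292 + 427/30)*(-302) + 433 = -8333/30*(-302) + 433 = 1258283/15 + 433 = 1264778/15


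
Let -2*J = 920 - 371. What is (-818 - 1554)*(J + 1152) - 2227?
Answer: -2083657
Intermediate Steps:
J = -549/2 (J = -(920 - 371)/2 = -1/2*549 = -549/2 ≈ -274.50)
(-818 - 1554)*(J + 1152) - 2227 = (-818 - 1554)*(-549/2 + 1152) - 2227 = -2372*1755/2 - 2227 = -2081430 - 2227 = -2083657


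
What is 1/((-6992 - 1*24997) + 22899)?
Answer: -1/9090 ≈ -0.00011001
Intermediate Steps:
1/((-6992 - 1*24997) + 22899) = 1/((-6992 - 24997) + 22899) = 1/(-31989 + 22899) = 1/(-9090) = -1/9090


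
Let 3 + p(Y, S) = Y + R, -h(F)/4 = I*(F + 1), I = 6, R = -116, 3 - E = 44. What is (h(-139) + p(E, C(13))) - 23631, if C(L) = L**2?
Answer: -20479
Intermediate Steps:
E = -41 (E = 3 - 1*44 = 3 - 44 = -41)
h(F) = -24 - 24*F (h(F) = -24*(F + 1) = -24*(1 + F) = -4*(6 + 6*F) = -24 - 24*F)
p(Y, S) = -119 + Y (p(Y, S) = -3 + (Y - 116) = -3 + (-116 + Y) = -119 + Y)
(h(-139) + p(E, C(13))) - 23631 = ((-24 - 24*(-139)) + (-119 - 41)) - 23631 = ((-24 + 3336) - 160) - 23631 = (3312 - 160) - 23631 = 3152 - 23631 = -20479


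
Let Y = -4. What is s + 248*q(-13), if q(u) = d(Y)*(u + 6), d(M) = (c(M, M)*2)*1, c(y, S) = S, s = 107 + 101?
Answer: 14096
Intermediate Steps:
s = 208
d(M) = 2*M (d(M) = (M*2)*1 = (2*M)*1 = 2*M)
q(u) = -48 - 8*u (q(u) = (2*(-4))*(u + 6) = -8*(6 + u) = -48 - 8*u)
s + 248*q(-13) = 208 + 248*(-48 - 8*(-13)) = 208 + 248*(-48 + 104) = 208 + 248*56 = 208 + 13888 = 14096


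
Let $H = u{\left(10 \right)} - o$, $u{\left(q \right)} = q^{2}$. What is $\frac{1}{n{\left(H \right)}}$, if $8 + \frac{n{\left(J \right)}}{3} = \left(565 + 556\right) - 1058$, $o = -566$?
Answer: $\frac{1}{165} \approx 0.0060606$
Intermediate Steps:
$H = 666$ ($H = 10^{2} - -566 = 100 + 566 = 666$)
$n{\left(J \right)} = 165$ ($n{\left(J \right)} = -24 + 3 \left(\left(565 + 556\right) - 1058\right) = -24 + 3 \left(1121 - 1058\right) = -24 + 3 \cdot 63 = -24 + 189 = 165$)
$\frac{1}{n{\left(H \right)}} = \frac{1}{165}$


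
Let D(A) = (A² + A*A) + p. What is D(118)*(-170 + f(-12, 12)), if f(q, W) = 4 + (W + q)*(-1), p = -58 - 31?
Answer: -4607994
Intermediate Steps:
p = -89
f(q, W) = 4 - W - q (f(q, W) = 4 + (-W - q) = 4 - W - q)
D(A) = -89 + 2*A² (D(A) = (A² + A*A) - 89 = (A² + A²) - 89 = 2*A² - 89 = -89 + 2*A²)
D(118)*(-170 + f(-12, 12)) = (-89 + 2*118²)*(-170 + (4 - 1*12 - 1*(-12))) = (-89 + 2*13924)*(-170 + (4 - 12 + 12)) = (-89 + 27848)*(-170 + 4) = 27759*(-166) = -4607994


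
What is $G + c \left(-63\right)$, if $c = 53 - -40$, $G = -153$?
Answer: $-6012$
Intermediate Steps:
$c = 93$ ($c = 53 + 40 = 93$)
$G + c \left(-63\right) = -153 + 93 \left(-63\right) = -153 - 5859 = -6012$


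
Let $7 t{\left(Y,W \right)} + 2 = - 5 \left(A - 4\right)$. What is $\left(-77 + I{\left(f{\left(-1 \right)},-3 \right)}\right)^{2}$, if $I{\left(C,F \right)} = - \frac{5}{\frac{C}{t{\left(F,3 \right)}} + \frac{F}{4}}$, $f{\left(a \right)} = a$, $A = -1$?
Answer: $\frac{49126081}{9409} \approx 5221.2$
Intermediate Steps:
$t{\left(Y,W \right)} = \frac{23}{7}$ ($t{\left(Y,W \right)} = - \frac{2}{7} + \frac{\left(-5\right) \left(-1 - 4\right)}{7} = - \frac{2}{7} + \frac{\left(-5\right) \left(-5\right)}{7} = - \frac{2}{7} + \frac{1}{7} \cdot 25 = - \frac{2}{7} + \frac{25}{7} = \frac{23}{7}$)
$I{\left(C,F \right)} = - \frac{5}{\frac{F}{4} + \frac{7 C}{23}}$ ($I{\left(C,F \right)} = - \frac{5}{\frac{C}{\frac{23}{7}} + \frac{F}{4}} = - \frac{5}{C \frac{7}{23} + F \frac{1}{4}} = - \frac{5}{\frac{7 C}{23} + \frac{F}{4}} = - \frac{5}{\frac{F}{4} + \frac{7 C}{23}}$)
$\left(-77 + I{\left(f{\left(-1 \right)},-3 \right)}\right)^{2} = \left(-77 - \frac{460}{23 \left(-3\right) + 28 \left(-1\right)}\right)^{2} = \left(-77 - \frac{460}{-69 - 28}\right)^{2} = \left(-77 - \frac{460}{-97}\right)^{2} = \left(-77 - - \frac{460}{97}\right)^{2} = \left(-77 + \frac{460}{97}\right)^{2} = \left(- \frac{7009}{97}\right)^{2} = \frac{49126081}{9409}$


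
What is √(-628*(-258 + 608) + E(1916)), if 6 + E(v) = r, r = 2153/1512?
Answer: I*√13958469798/252 ≈ 468.83*I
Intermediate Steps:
r = 2153/1512 (r = 2153*(1/1512) = 2153/1512 ≈ 1.4239)
E(v) = -6919/1512 (E(v) = -6 + 2153/1512 = -6919/1512)
√(-628*(-258 + 608) + E(1916)) = √(-628*(-258 + 608) - 6919/1512) = √(-628*350 - 6919/1512) = √(-219800 - 6919/1512) = √(-332344519/1512) = I*√13958469798/252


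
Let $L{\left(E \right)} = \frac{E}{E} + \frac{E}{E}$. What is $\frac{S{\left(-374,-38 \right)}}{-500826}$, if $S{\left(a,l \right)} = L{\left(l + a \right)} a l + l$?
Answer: $- \frac{4731}{83471} \approx -0.056678$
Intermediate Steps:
$L{\left(E \right)} = 2$ ($L{\left(E \right)} = 1 + 1 = 2$)
$S{\left(a,l \right)} = l + 2 a l$ ($S{\left(a,l \right)} = 2 a l + l = l + 2 a l$)
$\frac{S{\left(-374,-38 \right)}}{-500826} = \frac{\left(-38\right) \left(1 + 2 \left(-374\right)\right)}{-500826} = - 38 \left(1 - 748\right) \left(- \frac{1}{500826}\right) = \left(-38\right) \left(-747\right) \left(- \frac{1}{500826}\right) = 28386 \left(- \frac{1}{500826}\right) = - \frac{4731}{83471}$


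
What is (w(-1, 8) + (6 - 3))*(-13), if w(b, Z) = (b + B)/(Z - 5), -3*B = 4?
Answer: -260/9 ≈ -28.889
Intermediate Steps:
B = -4/3 (B = -1/3*4 = -4/3 ≈ -1.3333)
w(b, Z) = (-4/3 + b)/(-5 + Z) (w(b, Z) = (b - 4/3)/(Z - 5) = (-4/3 + b)/(-5 + Z))
(w(-1, 8) + (6 - 3))*(-13) = ((-4/3 - 1)/(-5 + 8) + (6 - 3))*(-13) = (-7/3/3 + 3)*(-13) = ((1/3)*(-7/3) + 3)*(-13) = (-7/9 + 3)*(-13) = (20/9)*(-13) = -260/9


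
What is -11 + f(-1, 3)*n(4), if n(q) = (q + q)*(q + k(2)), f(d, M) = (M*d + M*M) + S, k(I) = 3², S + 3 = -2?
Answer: 93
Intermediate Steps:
S = -5 (S = -3 - 2 = -5)
k(I) = 9
f(d, M) = -5 + M² + M*d (f(d, M) = (M*d + M*M) - 5 = (M*d + M²) - 5 = (M² + M*d) - 5 = -5 + M² + M*d)
n(q) = 2*q*(9 + q) (n(q) = (q + q)*(q + 9) = (2*q)*(9 + q) = 2*q*(9 + q))
-11 + f(-1, 3)*n(4) = -11 + (-5 + 3² + 3*(-1))*(2*4*(9 + 4)) = -11 + (-5 + 9 - 3)*(2*4*13) = -11 + 1*104 = -11 + 104 = 93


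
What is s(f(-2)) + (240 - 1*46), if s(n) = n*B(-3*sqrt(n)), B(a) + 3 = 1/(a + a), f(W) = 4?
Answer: 545/3 ≈ 181.67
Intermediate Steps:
B(a) = -3 + 1/(2*a) (B(a) = -3 + 1/(a + a) = -3 + 1/(2*a))
s(n) = n*(-3 - 1/(6*sqrt(n))) (s(n) = n*(-3 + 1/(2*((-3*sqrt(n))))) = n*(-3 + (-1/(3*sqrt(n)))/2) = n*(-3 - 1/(6*sqrt(n))))
s(f(-2)) + (240 - 1*46) = (-3*4 - sqrt(4)/6) + (240 - 1*46) = (-12 - 1/6*2) + (240 - 46) = (-12 - 1/3) + 194 = -37/3 + 194 = 545/3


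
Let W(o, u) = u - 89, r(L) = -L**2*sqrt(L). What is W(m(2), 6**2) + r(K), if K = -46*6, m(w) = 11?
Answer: -53 - 152352*I*sqrt(69) ≈ -53.0 - 1.2655e+6*I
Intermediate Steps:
K = -276
r(L) = -L**(5/2)
W(o, u) = -89 + u
W(m(2), 6**2) + r(K) = (-89 + 6**2) - (-276)**(5/2) = (-89 + 36) - 152352*I*sqrt(69) = -53 - 152352*I*sqrt(69)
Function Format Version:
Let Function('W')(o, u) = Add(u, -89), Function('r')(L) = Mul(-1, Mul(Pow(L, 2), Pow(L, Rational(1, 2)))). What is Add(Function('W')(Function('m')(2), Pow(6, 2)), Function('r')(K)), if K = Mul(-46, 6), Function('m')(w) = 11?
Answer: Add(-53, Mul(-152352, I, Pow(69, Rational(1, 2)))) ≈ Add(-53.000, Mul(-1.2655e+6, I))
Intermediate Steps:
K = -276
Function('r')(L) = Mul(-1, Pow(L, Rational(5, 2)))
Function('W')(o, u) = Add(-89, u)
Add(Function('W')(Function('m')(2), Pow(6, 2)), Function('r')(K)) = Add(Add(-89, Pow(6, 2)), Mul(-1, Pow(-276, Rational(5, 2)))) = Add(Add(-89, 36), Mul(-1, Mul(152352, I, Pow(69, Rational(1, 2))))) = Add(-53, Mul(-152352, I, Pow(69, Rational(1, 2))))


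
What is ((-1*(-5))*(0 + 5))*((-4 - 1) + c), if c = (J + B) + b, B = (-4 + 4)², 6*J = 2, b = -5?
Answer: -725/3 ≈ -241.67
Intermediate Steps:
J = ⅓ (J = (⅙)*2 = ⅓ ≈ 0.33333)
B = 0 (B = 0² = 0)
c = -14/3 (c = (⅓ + 0) - 5 = ⅓ - 5 = -14/3 ≈ -4.6667)
((-1*(-5))*(0 + 5))*((-4 - 1) + c) = ((-1*(-5))*(0 + 5))*((-4 - 1) - 14/3) = (5*5)*(-5 - 14/3) = 25*(-29/3) = -725/3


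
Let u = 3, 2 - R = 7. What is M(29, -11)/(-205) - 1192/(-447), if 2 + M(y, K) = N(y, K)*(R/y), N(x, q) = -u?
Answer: 47689/17835 ≈ 2.6739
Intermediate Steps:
R = -5 (R = 2 - 1*7 = 2 - 7 = -5)
N(x, q) = -3 (N(x, q) = -1*3 = -3)
M(y, K) = -2 + 15/y (M(y, K) = -2 - (-15)/y = -2 + 15/y)
M(29, -11)/(-205) - 1192/(-447) = (-2 + 15/29)/(-205) - 1192/(-447) = (-2 + 15*(1/29))*(-1/205) - 1192*(-1/447) = (-2 + 15/29)*(-1/205) + 8/3 = -43/29*(-1/205) + 8/3 = 43/5945 + 8/3 = 47689/17835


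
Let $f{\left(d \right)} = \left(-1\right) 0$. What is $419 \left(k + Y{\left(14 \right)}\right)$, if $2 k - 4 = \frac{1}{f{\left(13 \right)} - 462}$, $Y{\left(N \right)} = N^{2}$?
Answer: $\frac{76656469}{924} \approx 82962.0$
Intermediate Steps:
$f{\left(d \right)} = 0$
$k = \frac{1847}{924}$ ($k = 2 + \frac{1}{2 \left(0 - 462\right)} = 2 + \frac{1}{2 \left(-462\right)} = 2 + \frac{1}{2} \left(- \frac{1}{462}\right) = 2 - \frac{1}{924} = \frac{1847}{924} \approx 1.9989$)
$419 \left(k + Y{\left(14 \right)}\right) = 419 \left(\frac{1847}{924} + 14^{2}\right) = 419 \left(\frac{1847}{924} + 196\right) = 419 \cdot \frac{182951}{924} = \frac{76656469}{924}$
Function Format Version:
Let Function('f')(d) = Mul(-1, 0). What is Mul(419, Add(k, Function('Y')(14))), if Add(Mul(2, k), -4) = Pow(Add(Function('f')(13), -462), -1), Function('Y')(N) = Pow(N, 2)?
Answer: Rational(76656469, 924) ≈ 82962.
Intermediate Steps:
Function('f')(d) = 0
k = Rational(1847, 924) (k = Add(2, Mul(Rational(1, 2), Pow(Add(0, -462), -1))) = Add(2, Mul(Rational(1, 2), Pow(-462, -1))) = Add(2, Mul(Rational(1, 2), Rational(-1, 462))) = Add(2, Rational(-1, 924)) = Rational(1847, 924) ≈ 1.9989)
Mul(419, Add(k, Function('Y')(14))) = Mul(419, Add(Rational(1847, 924), Pow(14, 2))) = Mul(419, Add(Rational(1847, 924), 196)) = Mul(419, Rational(182951, 924)) = Rational(76656469, 924)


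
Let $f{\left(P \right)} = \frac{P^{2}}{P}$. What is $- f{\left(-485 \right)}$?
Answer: $485$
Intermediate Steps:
$f{\left(P \right)} = P$
$- f{\left(-485 \right)} = \left(-1\right) \left(-485\right) = 485$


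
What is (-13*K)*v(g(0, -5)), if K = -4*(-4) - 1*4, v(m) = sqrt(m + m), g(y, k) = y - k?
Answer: -156*sqrt(10) ≈ -493.32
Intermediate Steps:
v(m) = sqrt(2)*sqrt(m) (v(m) = sqrt(2*m) = sqrt(2)*sqrt(m))
K = 12 (K = 16 - 4 = 12)
(-13*K)*v(g(0, -5)) = (-13*12)*(sqrt(2)*sqrt(0 - 1*(-5))) = -156*sqrt(2)*sqrt(0 + 5) = -156*sqrt(2)*sqrt(5) = -156*sqrt(10)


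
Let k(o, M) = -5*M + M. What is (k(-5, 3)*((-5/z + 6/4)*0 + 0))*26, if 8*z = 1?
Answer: 0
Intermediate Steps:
z = ⅛ (z = (⅛)*1 = ⅛ ≈ 0.12500)
k(o, M) = -4*M
(k(-5, 3)*((-5/z + 6/4)*0 + 0))*26 = ((-4*3)*((-5/⅛ + 6/4)*0 + 0))*26 = -12*((-5*8 + 6*(¼))*0 + 0)*26 = -12*((-40 + 3/2)*0 + 0)*26 = -12*(-77/2*0 + 0)*26 = -12*(0 + 0)*26 = -12*0*26 = 0*26 = 0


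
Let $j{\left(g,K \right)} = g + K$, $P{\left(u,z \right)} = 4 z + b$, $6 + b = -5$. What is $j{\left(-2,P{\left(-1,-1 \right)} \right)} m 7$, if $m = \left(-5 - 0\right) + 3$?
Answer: $238$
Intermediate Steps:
$b = -11$ ($b = -6 - 5 = -11$)
$P{\left(u,z \right)} = -11 + 4 z$ ($P{\left(u,z \right)} = 4 z - 11 = -11 + 4 z$)
$j{\left(g,K \right)} = K + g$
$m = -2$ ($m = \left(-5 + 0\right) + 3 = -5 + 3 = -2$)
$j{\left(-2,P{\left(-1,-1 \right)} \right)} m 7 = \left(\left(-11 + 4 \left(-1\right)\right) - 2\right) \left(-2\right) 7 = \left(\left(-11 - 4\right) - 2\right) \left(-2\right) 7 = \left(-15 - 2\right) \left(-2\right) 7 = \left(-17\right) \left(-2\right) 7 = 34 \cdot 7 = 238$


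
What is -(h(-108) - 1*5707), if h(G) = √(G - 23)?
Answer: 5707 - I*√131 ≈ 5707.0 - 11.446*I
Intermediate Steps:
h(G) = √(-23 + G)
-(h(-108) - 1*5707) = -(√(-23 - 108) - 1*5707) = -(√(-131) - 5707) = -(I*√131 - 5707) = -(-5707 + I*√131) = 5707 - I*√131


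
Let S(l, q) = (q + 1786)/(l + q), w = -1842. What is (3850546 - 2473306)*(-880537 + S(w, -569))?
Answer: -2923847361569760/2411 ≈ -1.2127e+12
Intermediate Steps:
S(l, q) = (1786 + q)/(l + q)
(3850546 - 2473306)*(-880537 + S(w, -569)) = (3850546 - 2473306)*(-880537 + (1786 - 569)/(-1842 - 569)) = 1377240*(-880537 + 1217/(-2411)) = 1377240*(-880537 - 1/2411*1217) = 1377240*(-880537 - 1217/2411) = 1377240*(-2122975924/2411) = -2923847361569760/2411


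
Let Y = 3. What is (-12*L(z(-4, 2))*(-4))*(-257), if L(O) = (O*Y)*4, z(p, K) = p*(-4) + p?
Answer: -1776384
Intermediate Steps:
z(p, K) = -3*p (z(p, K) = -4*p + p = -3*p)
L(O) = 12*O (L(O) = (O*3)*4 = (3*O)*4 = 12*O)
(-12*L(z(-4, 2))*(-4))*(-257) = (-144*(-3*(-4))*(-4))*(-257) = (-144*12*(-4))*(-257) = (-12*144*(-4))*(-257) = -1728*(-4)*(-257) = 6912*(-257) = -1776384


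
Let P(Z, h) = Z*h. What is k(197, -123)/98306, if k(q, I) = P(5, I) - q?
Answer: -406/49153 ≈ -0.0082599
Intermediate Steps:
k(q, I) = -q + 5*I (k(q, I) = 5*I - q = -q + 5*I)
k(197, -123)/98306 = (-1*197 + 5*(-123))/98306 = (-197 - 615)*(1/98306) = -812*1/98306 = -406/49153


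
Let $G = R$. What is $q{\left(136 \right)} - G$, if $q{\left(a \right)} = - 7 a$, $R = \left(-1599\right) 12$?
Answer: $18236$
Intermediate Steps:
$R = -19188$
$G = -19188$
$q{\left(136 \right)} - G = \left(-7\right) 136 - -19188 = -952 + 19188 = 18236$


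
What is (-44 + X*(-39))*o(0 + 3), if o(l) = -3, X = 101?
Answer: 11949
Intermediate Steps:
(-44 + X*(-39))*o(0 + 3) = (-44 + 101*(-39))*(-3) = (-44 - 3939)*(-3) = -3983*(-3) = 11949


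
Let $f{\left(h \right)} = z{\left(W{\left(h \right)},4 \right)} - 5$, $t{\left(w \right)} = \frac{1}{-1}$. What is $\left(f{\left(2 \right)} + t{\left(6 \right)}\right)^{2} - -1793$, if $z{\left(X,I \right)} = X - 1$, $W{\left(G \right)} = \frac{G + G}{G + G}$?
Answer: $1829$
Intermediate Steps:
$t{\left(w \right)} = -1$
$W{\left(G \right)} = 1$ ($W{\left(G \right)} = \frac{2 G}{2 G} = 2 G \frac{1}{2 G} = 1$)
$z{\left(X,I \right)} = -1 + X$
$f{\left(h \right)} = -5$ ($f{\left(h \right)} = \left(-1 + 1\right) - 5 = 0 - 5 = -5$)
$\left(f{\left(2 \right)} + t{\left(6 \right)}\right)^{2} - -1793 = \left(-5 - 1\right)^{2} - -1793 = \left(-6\right)^{2} + 1793 = 36 + 1793 = 1829$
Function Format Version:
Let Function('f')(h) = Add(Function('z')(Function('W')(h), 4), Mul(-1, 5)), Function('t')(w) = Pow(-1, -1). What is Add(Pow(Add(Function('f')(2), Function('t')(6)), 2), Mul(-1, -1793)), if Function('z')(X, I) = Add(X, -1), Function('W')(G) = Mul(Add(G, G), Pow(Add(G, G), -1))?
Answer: 1829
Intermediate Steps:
Function('t')(w) = -1
Function('W')(G) = 1 (Function('W')(G) = Mul(Mul(2, G), Pow(Mul(2, G), -1)) = Mul(Mul(2, G), Mul(Rational(1, 2), Pow(G, -1))) = 1)
Function('z')(X, I) = Add(-1, X)
Function('f')(h) = -5 (Function('f')(h) = Add(Add(-1, 1), Mul(-1, 5)) = Add(0, -5) = -5)
Add(Pow(Add(Function('f')(2), Function('t')(6)), 2), Mul(-1, -1793)) = Add(Pow(Add(-5, -1), 2), Mul(-1, -1793)) = Add(Pow(-6, 2), 1793) = Add(36, 1793) = 1829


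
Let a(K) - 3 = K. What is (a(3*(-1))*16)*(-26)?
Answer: 0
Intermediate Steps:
a(K) = 3 + K
(a(3*(-1))*16)*(-26) = ((3 + 3*(-1))*16)*(-26) = ((3 - 3)*16)*(-26) = (0*16)*(-26) = 0*(-26) = 0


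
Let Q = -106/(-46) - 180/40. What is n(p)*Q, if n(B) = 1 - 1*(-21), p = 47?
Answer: -1111/23 ≈ -48.304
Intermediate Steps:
Q = -101/46 (Q = -106*(-1/46) - 180*1/40 = 53/23 - 9/2 = -101/46 ≈ -2.1957)
n(B) = 22 (n(B) = 1 + 21 = 22)
n(p)*Q = 22*(-101/46) = -1111/23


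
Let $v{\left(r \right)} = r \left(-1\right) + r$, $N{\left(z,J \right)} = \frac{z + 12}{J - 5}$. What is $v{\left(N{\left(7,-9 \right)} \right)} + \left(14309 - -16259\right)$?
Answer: $30568$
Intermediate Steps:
$N{\left(z,J \right)} = \frac{12 + z}{-5 + J}$
$v{\left(r \right)} = 0$ ($v{\left(r \right)} = - r + r = 0$)
$v{\left(N{\left(7,-9 \right)} \right)} + \left(14309 - -16259\right) = 0 + \left(14309 - -16259\right) = 0 + \left(14309 + 16259\right) = 0 + 30568 = 30568$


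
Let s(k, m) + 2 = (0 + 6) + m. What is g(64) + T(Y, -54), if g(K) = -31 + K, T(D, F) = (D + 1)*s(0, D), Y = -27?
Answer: 631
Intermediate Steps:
s(k, m) = 4 + m (s(k, m) = -2 + ((0 + 6) + m) = -2 + (6 + m) = 4 + m)
T(D, F) = (1 + D)*(4 + D) (T(D, F) = (D + 1)*(4 + D) = (1 + D)*(4 + D))
g(64) + T(Y, -54) = (-31 + 64) + (1 - 27)*(4 - 27) = 33 - 26*(-23) = 33 + 598 = 631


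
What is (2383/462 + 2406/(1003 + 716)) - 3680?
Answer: -108050633/29414 ≈ -3673.4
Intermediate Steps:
(2383/462 + 2406/(1003 + 716)) - 3680 = (2383*(1/462) + 2406/1719) - 3680 = (2383/462 + 2406*(1/1719)) - 3680 = (2383/462 + 802/573) - 3680 = 192887/29414 - 3680 = -108050633/29414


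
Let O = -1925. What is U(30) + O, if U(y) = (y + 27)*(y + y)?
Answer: 1495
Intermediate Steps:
U(y) = 2*y*(27 + y) (U(y) = (27 + y)*(2*y) = 2*y*(27 + y))
U(30) + O = 2*30*(27 + 30) - 1925 = 2*30*57 - 1925 = 3420 - 1925 = 1495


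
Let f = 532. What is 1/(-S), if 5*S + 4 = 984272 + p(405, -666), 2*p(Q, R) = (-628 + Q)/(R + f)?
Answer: -1340/263784047 ≈ -5.0799e-6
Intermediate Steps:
p(Q, R) = (-628 + Q)/(2*(532 + R)) (p(Q, R) = ((-628 + Q)/(R + 532))/2 = ((-628 + Q)/(532 + R))/2 = (-628 + Q)/(2*(532 + R)))
S = 263784047/1340 (S = -⅘ + (984272 + (-628 + 405)/(2*(532 - 666)))/5 = -⅘ + (984272 + (½)*(-223)/(-134))/5 = -⅘ + (984272 + (½)*(-1/134)*(-223))/5 = -⅘ + (984272 + 223/268)/5 = -⅘ + (⅕)*(263785119/268) = -⅘ + 263785119/1340 = 263784047/1340 ≈ 1.9685e+5)
1/(-S) = 1/(-1*263784047/1340) = 1/(-263784047/1340) = -1340/263784047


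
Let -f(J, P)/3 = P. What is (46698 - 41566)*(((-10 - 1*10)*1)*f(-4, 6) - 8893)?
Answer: -43791356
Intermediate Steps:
f(J, P) = -3*P
(46698 - 41566)*(((-10 - 1*10)*1)*f(-4, 6) - 8893) = (46698 - 41566)*(((-10 - 1*10)*1)*(-3*6) - 8893) = 5132*(((-10 - 10)*1)*(-18) - 8893) = 5132*(-20*1*(-18) - 8893) = 5132*(-20*(-18) - 8893) = 5132*(360 - 8893) = 5132*(-8533) = -43791356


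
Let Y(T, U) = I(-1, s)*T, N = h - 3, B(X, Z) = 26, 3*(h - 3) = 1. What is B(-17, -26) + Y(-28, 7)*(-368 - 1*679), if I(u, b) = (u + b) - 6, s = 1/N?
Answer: -117238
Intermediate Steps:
h = 10/3 (h = 3 + (⅓)*1 = 3 + ⅓ = 10/3 ≈ 3.3333)
N = ⅓ (N = 10/3 - 3 = ⅓ ≈ 0.33333)
s = 3 (s = 1/(⅓) = 3)
I(u, b) = -6 + b + u (I(u, b) = (b + u) - 6 = -6 + b + u)
Y(T, U) = -4*T (Y(T, U) = (-6 + 3 - 1)*T = -4*T)
B(-17, -26) + Y(-28, 7)*(-368 - 1*679) = 26 + (-4*(-28))*(-368 - 1*679) = 26 + 112*(-368 - 679) = 26 + 112*(-1047) = 26 - 117264 = -117238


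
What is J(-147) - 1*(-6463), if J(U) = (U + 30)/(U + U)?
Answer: 633413/98 ≈ 6463.4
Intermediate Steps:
J(U) = (30 + U)/(2*U) (J(U) = (30 + U)/((2*U)) = (30 + U)*(1/(2*U)) = (30 + U)/(2*U))
J(-147) - 1*(-6463) = (1/2)*(30 - 147)/(-147) - 1*(-6463) = (1/2)*(-1/147)*(-117) + 6463 = 39/98 + 6463 = 633413/98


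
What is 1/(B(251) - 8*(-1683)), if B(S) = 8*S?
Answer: 1/15472 ≈ 6.4633e-5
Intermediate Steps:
1/(B(251) - 8*(-1683)) = 1/(8*251 - 8*(-1683)) = 1/(2008 + 13464) = 1/15472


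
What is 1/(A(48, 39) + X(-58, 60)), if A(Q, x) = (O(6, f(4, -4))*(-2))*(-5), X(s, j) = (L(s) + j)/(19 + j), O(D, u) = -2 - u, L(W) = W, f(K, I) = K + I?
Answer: -79/1578 ≈ -0.050063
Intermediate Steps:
f(K, I) = I + K
X(s, j) = (j + s)/(19 + j) (X(s, j) = (s + j)/(19 + j) = (j + s)/(19 + j))
A(Q, x) = -20 (A(Q, x) = ((-2 - (-4 + 4))*(-2))*(-5) = ((-2 - 1*0)*(-2))*(-5) = ((-2 + 0)*(-2))*(-5) = -2*(-2)*(-5) = 4*(-5) = -20)
1/(A(48, 39) + X(-58, 60)) = 1/(-20 + (60 - 58)/(19 + 60)) = 1/(-20 + 2/79) = 1/(-1578/79) = -79/1578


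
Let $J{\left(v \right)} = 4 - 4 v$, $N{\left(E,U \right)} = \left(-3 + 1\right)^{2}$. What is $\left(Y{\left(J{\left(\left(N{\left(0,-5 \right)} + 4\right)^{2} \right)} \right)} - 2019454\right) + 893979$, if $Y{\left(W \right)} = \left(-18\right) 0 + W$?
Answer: $-1125727$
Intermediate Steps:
$N{\left(E,U \right)} = 4$ ($N{\left(E,U \right)} = \left(-2\right)^{2} = 4$)
$Y{\left(W \right)} = W$ ($Y{\left(W \right)} = 0 + W = W$)
$\left(Y{\left(J{\left(\left(N{\left(0,-5 \right)} + 4\right)^{2} \right)} \right)} - 2019454\right) + 893979 = \left(\left(4 - 4 \left(4 + 4\right)^{2}\right) - 2019454\right) + 893979 = \left(\left(4 - 4 \cdot 8^{2}\right) - 2019454\right) + 893979 = \left(\left(4 - 256\right) - 2019454\right) + 893979 = \left(-252 - 2019454\right) + 893979 = -2019706 + 893979 = -1125727$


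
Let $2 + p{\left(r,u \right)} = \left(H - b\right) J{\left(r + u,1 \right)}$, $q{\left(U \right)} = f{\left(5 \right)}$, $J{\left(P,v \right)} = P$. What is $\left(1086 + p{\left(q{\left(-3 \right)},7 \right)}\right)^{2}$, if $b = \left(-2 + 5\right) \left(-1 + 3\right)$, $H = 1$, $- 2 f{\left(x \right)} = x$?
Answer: $\frac{4507129}{4} \approx 1.1268 \cdot 10^{6}$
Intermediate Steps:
$f{\left(x \right)} = - \frac{x}{2}$
$b = 6$ ($b = 3 \cdot 2 = 6$)
$q{\left(U \right)} = - \frac{5}{2}$ ($q{\left(U \right)} = \left(- \frac{1}{2}\right) 5 = - \frac{5}{2}$)
$p{\left(r,u \right)} = -2 - 5 r - 5 u$ ($p{\left(r,u \right)} = -2 + \left(1 - 6\right) \left(r + u\right) = -2 - 5 \left(r + u\right) = -2 - \left(5 r + 5 u\right) = -2 - 5 r - 5 u$)
$\left(1086 + p{\left(q{\left(-3 \right)},7 \right)}\right)^{2} = \left(1086 - \frac{49}{2}\right)^{2} = \left(\frac{2123}{2}\right)^{2} = \frac{4507129}{4}$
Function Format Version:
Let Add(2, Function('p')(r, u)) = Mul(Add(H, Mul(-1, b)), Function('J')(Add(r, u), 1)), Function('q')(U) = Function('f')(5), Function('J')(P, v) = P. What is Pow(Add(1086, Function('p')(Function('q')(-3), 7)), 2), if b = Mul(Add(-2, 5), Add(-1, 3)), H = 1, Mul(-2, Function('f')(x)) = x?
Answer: Rational(4507129, 4) ≈ 1.1268e+6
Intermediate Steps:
Function('f')(x) = Mul(Rational(-1, 2), x)
b = 6 (b = Mul(3, 2) = 6)
Function('q')(U) = Rational(-5, 2) (Function('q')(U) = Mul(Rational(-1, 2), 5) = Rational(-5, 2))
Function('p')(r, u) = Add(-2, Mul(-5, r), Mul(-5, u)) (Function('p')(r, u) = Add(-2, Mul(Add(1, Mul(-1, 6)), Add(r, u))) = Add(-2, Mul(Add(1, -6), Add(r, u))) = Add(-2, Mul(-5, Add(r, u))) = Add(-2, Add(Mul(-5, r), Mul(-5, u))) = Add(-2, Mul(-5, r), Mul(-5, u)))
Pow(Add(1086, Function('p')(Function('q')(-3), 7)), 2) = Pow(Add(1086, Add(-2, Mul(-5, Rational(-5, 2)), Mul(-5, 7))), 2) = Pow(Add(1086, Add(-2, Rational(25, 2), -35)), 2) = Pow(Add(1086, Rational(-49, 2)), 2) = Pow(Rational(2123, 2), 2) = Rational(4507129, 4)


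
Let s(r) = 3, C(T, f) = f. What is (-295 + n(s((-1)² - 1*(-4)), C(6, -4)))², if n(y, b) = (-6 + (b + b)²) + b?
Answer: 58081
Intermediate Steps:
n(y, b) = -6 + b + 4*b² (n(y, b) = (-6 + (2*b)²) + b = (-6 + 4*b²) + b = -6 + b + 4*b²)
(-295 + n(s((-1)² - 1*(-4)), C(6, -4)))² = (-295 + (-6 - 4 + 4*(-4)²))² = (-295 + (-6 - 4 + 4*16))² = (-295 + (-6 - 4 + 64))² = (-295 + 54)² = (-241)² = 58081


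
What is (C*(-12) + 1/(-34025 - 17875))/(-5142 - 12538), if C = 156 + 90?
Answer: 153208801/917592000 ≈ 0.16697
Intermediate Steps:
C = 246
(C*(-12) + 1/(-34025 - 17875))/(-5142 - 12538) = (246*(-12) + 1/(-34025 - 17875))/(-5142 - 12538) = (-2952 + 1/(-51900))/(-17680) = (-2952 - 1/51900)*(-1/17680) = -153208801/51900*(-1/17680) = 153208801/917592000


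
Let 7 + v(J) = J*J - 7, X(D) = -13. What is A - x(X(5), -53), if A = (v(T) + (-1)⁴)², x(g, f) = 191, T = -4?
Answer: -182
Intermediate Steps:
v(J) = -14 + J² (v(J) = -7 + (J*J - 7) = -7 + (J² - 7) = -7 + (-7 + J²) = -14 + J²)
A = 9 (A = ((-14 + (-4)²) + (-1)⁴)² = ((-14 + 16) + 1)² = (2 + 1)² = 3² = 9)
A - x(X(5), -53) = 9 - 1*191 = 9 - 191 = -182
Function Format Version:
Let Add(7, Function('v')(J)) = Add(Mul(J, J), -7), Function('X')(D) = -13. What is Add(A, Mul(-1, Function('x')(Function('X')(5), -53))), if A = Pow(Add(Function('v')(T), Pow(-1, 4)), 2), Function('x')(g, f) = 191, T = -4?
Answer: -182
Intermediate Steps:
Function('v')(J) = Add(-14, Pow(J, 2)) (Function('v')(J) = Add(-7, Add(Mul(J, J), -7)) = Add(-7, Add(Pow(J, 2), -7)) = Add(-7, Add(-7, Pow(J, 2))) = Add(-14, Pow(J, 2)))
A = 9 (A = Pow(Add(Add(-14, Pow(-4, 2)), Pow(-1, 4)), 2) = Pow(Add(Add(-14, 16), 1), 2) = Pow(Add(2, 1), 2) = Pow(3, 2) = 9)
Add(A, Mul(-1, Function('x')(Function('X')(5), -53))) = Add(9, Mul(-1, 191)) = Add(9, -191) = -182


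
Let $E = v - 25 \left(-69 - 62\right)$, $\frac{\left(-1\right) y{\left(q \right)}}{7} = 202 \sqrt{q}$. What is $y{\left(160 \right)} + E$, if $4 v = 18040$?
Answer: $7785 - 5656 \sqrt{10} \approx -10101.0$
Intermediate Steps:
$v = 4510$ ($v = \frac{1}{4} \cdot 18040 = 4510$)
$y{\left(q \right)} = - 1414 \sqrt{q}$ ($y{\left(q \right)} = - 7 \cdot 202 \sqrt{q} = - 1414 \sqrt{q}$)
$E = 7785$ ($E = 4510 - 25 \left(-69 - 62\right) = 4510 - -3275 = 4510 + 3275 = 7785$)
$y{\left(160 \right)} + E = - 1414 \sqrt{160} + 7785 = - 1414 \cdot 4 \sqrt{10} + 7785 = - 5656 \sqrt{10} + 7785 = 7785 - 5656 \sqrt{10}$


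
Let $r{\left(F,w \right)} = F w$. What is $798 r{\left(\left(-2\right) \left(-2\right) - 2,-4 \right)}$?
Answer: $-6384$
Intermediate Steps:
$798 r{\left(\left(-2\right) \left(-2\right) - 2,-4 \right)} = 798 \left(\left(-2\right) \left(-2\right) - 2\right) \left(-4\right) = 798 \left(4 - 2\right) \left(-4\right) = 798 \cdot 2 \left(-4\right) = 798 \left(-8\right) = -6384$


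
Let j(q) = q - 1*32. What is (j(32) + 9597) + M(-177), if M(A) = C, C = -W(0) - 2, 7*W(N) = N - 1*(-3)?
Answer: 67162/7 ≈ 9594.6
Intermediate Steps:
W(N) = 3/7 + N/7 (W(N) = (N - 1*(-3))/7 = (N + 3)/7 = (3 + N)/7 = 3/7 + N/7)
j(q) = -32 + q (j(q) = q - 32 = -32 + q)
C = -17/7 (C = -(3/7 + (1/7)*0) - 2 = -(3/7 + 0) - 2 = -1*3/7 - 2 = -3/7 - 2 = -17/7 ≈ -2.4286)
M(A) = -17/7
(j(32) + 9597) + M(-177) = ((-32 + 32) + 9597) - 17/7 = (0 + 9597) - 17/7 = 9597 - 17/7 = 67162/7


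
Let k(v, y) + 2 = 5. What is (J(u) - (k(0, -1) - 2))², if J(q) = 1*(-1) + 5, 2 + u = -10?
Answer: 9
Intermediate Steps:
u = -12 (u = -2 - 10 = -12)
k(v, y) = 3 (k(v, y) = -2 + 5 = 3)
J(q) = 4 (J(q) = -1 + 5 = 4)
(J(u) - (k(0, -1) - 2))² = (4 - (3 - 2))² = (4 - 1*1)² = (4 - 1)² = 3² = 9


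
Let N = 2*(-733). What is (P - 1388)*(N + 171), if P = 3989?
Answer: -3368295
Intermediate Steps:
N = -1466
(P - 1388)*(N + 171) = (3989 - 1388)*(-1466 + 171) = 2601*(-1295) = -3368295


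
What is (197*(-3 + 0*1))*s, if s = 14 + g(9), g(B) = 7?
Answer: -12411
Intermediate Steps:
s = 21 (s = 14 + 7 = 21)
(197*(-3 + 0*1))*s = (197*(-3 + 0*1))*21 = (197*(-3 + 0))*21 = (197*(-3))*21 = -591*21 = -12411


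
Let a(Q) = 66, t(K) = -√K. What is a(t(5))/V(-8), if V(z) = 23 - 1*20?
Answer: 22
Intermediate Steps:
V(z) = 3 (V(z) = 23 - 20 = 3)
a(t(5))/V(-8) = 66/3 = 66*(⅓) = 22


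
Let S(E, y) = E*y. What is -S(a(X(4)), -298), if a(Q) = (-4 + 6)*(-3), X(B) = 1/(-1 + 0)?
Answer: -1788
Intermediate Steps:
X(B) = -1 (X(B) = 1/(-1) = -1)
a(Q) = -6 (a(Q) = 2*(-3) = -6)
-S(a(X(4)), -298) = -(-6)*(-298) = -1*1788 = -1788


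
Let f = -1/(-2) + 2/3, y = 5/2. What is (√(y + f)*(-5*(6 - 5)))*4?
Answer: -20*√33/3 ≈ -38.297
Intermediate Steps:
y = 5/2 (y = 5*(½) = 5/2 ≈ 2.5000)
f = 7/6 (f = -1*(-½) + 2*(⅓) = ½ + ⅔ = 7/6 ≈ 1.1667)
(√(y + f)*(-5*(6 - 5)))*4 = (√(5/2 + 7/6)*(-5*(6 - 5)))*4 = (√(11/3)*(-5*1))*4 = ((√33/3)*(-5))*4 = -5*√33/3*4 = -20*√33/3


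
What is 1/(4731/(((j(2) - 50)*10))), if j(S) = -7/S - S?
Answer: -185/1577 ≈ -0.11731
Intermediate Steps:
j(S) = -S - 7/S
1/(4731/(((j(2) - 50)*10))) = 1/(4731/((((-1*2 - 7/2) - 50)*10))) = 1/(4731/((((-2 - 7*½) - 50)*10))) = 1/(4731/((((-2 - 7/2) - 50)*10))) = 1/(4731/(((-11/2 - 50)*10))) = 1/(4731/((-111/2*10))) = 1/(4731/(-555)) = 1/(4731*(-1/555)) = 1/(-1577/185) = -185/1577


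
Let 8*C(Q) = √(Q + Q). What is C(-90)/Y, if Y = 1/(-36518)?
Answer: -54777*I*√5/2 ≈ -61243.0*I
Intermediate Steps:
Y = -1/36518 ≈ -2.7384e-5
C(Q) = √2*√Q/8 (C(Q) = √(Q + Q)/8 = √(2*Q)/8 = (√2*√Q)/8 = √2*√Q/8)
C(-90)/Y = (√2*√(-90)/8)/(-1/36518) = (√2*(3*I*√10)/8)*(-36518) = (3*I*√5/4)*(-36518) = -54777*I*√5/2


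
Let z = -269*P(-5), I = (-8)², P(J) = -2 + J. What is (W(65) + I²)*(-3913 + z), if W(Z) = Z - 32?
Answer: -8381870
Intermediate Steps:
W(Z) = -32 + Z
I = 64
z = 1883 (z = -269*(-2 - 5) = -269*(-7) = 1883)
(W(65) + I²)*(-3913 + z) = ((-32 + 65) + 64²)*(-3913 + 1883) = (33 + 4096)*(-2030) = 4129*(-2030) = -8381870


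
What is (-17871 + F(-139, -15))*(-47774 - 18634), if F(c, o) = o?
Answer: 1187773488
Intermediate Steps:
(-17871 + F(-139, -15))*(-47774 - 18634) = (-17871 - 15)*(-47774 - 18634) = -17886*(-66408) = 1187773488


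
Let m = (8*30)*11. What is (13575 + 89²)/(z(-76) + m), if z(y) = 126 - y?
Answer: 10748/1421 ≈ 7.5637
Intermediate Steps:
m = 2640 (m = 240*11 = 2640)
(13575 + 89²)/(z(-76) + m) = (13575 + 89²)/((126 - 1*(-76)) + 2640) = (13575 + 7921)/((126 + 76) + 2640) = 21496/(202 + 2640) = 21496/2842 = 21496*(1/2842) = 10748/1421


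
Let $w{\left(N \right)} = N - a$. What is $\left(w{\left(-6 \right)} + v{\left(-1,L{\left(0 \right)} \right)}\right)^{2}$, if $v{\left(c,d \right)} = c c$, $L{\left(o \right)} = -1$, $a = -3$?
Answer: $4$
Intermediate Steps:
$v{\left(c,d \right)} = c^{2}$
$w{\left(N \right)} = 3 + N$ ($w{\left(N \right)} = N - -3 = N + 3 = 3 + N$)
$\left(w{\left(-6 \right)} + v{\left(-1,L{\left(0 \right)} \right)}\right)^{2} = \left(\left(3 - 6\right) + \left(-1\right)^{2}\right)^{2} = \left(-3 + 1\right)^{2} = \left(-2\right)^{2} = 4$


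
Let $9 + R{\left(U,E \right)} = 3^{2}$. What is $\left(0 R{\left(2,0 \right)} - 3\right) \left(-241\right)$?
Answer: $723$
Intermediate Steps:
$R{\left(U,E \right)} = 0$ ($R{\left(U,E \right)} = -9 + 3^{2} = -9 + 9 = 0$)
$\left(0 R{\left(2,0 \right)} - 3\right) \left(-241\right) = \left(0 \cdot 0 - 3\right) \left(-241\right) = \left(0 - 3\right) \left(-241\right) = \left(-3\right) \left(-241\right) = 723$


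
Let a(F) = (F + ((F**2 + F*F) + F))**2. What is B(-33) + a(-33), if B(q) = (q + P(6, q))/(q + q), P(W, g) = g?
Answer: 4460545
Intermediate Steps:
B(q) = 1 (B(q) = (q + q)/(q + q) = (2*q)/((2*q)) = (2*q)*(1/(2*q)) = 1)
a(F) = (2*F + 2*F**2)**2 (a(F) = (F + ((F**2 + F**2) + F))**2 = (F + (2*F**2 + F))**2 = (F + (F + 2*F**2))**2 = (2*F + 2*F**2)**2)
B(-33) + a(-33) = 1 + 4*(-33)**2*(1 - 33)**2 = 1 + 4*1089*(-32)**2 = 1 + 4*1089*1024 = 1 + 4460544 = 4460545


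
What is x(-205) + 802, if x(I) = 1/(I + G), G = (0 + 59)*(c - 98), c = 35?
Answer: 3145443/3922 ≈ 802.00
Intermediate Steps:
G = -3717 (G = (0 + 59)*(35 - 98) = 59*(-63) = -3717)
x(I) = 1/(-3717 + I) (x(I) = 1/(I - 3717) = 1/(-3717 + I))
x(-205) + 802 = 1/(-3717 - 205) + 802 = 1/(-3922) + 802 = -1/3922 + 802 = 3145443/3922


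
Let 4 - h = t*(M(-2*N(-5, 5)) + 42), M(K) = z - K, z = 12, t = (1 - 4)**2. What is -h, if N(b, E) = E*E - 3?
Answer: 878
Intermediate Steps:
t = 9 (t = (-3)**2 = 9)
N(b, E) = -3 + E**2 (N(b, E) = E**2 - 3 = -3 + E**2)
M(K) = 12 - K
h = -878 (h = 4 - 9*((12 - (-2)*(-3 + 5**2)) + 42) = 4 - 9*((12 - (-2)*(-3 + 25)) + 42) = 4 - 9*((12 - (-2)*22) + 42) = 4 - 9*((12 - 1*(-44)) + 42) = 4 - 9*((12 + 44) + 42) = 4 - 9*(56 + 42) = 4 - 9*98 = 4 - 1*882 = 4 - 882 = -878)
-h = -1*(-878) = 878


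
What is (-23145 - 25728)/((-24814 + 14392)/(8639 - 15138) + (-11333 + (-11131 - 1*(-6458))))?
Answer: 317625627/104012572 ≈ 3.0537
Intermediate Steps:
(-23145 - 25728)/((-24814 + 14392)/(8639 - 15138) + (-11333 + (-11131 - 1*(-6458)))) = -48873/(-10422/(-6499) + (-11333 + (-11131 + 6458))) = -48873/(-10422*(-1/6499) + (-11333 - 4673)) = -48873/(10422/6499 - 16006) = -48873/(-104012572/6499) = -48873*(-6499/104012572) = 317625627/104012572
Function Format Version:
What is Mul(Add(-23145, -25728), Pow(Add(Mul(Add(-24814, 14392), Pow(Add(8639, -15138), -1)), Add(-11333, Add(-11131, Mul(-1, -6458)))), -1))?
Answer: Rational(317625627, 104012572) ≈ 3.0537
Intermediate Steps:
Mul(Add(-23145, -25728), Pow(Add(Mul(Add(-24814, 14392), Pow(Add(8639, -15138), -1)), Add(-11333, Add(-11131, Mul(-1, -6458)))), -1)) = Mul(-48873, Pow(Add(Mul(-10422, Pow(-6499, -1)), Add(-11333, Add(-11131, 6458))), -1)) = Mul(-48873, Pow(Add(Mul(-10422, Rational(-1, 6499)), Add(-11333, -4673)), -1)) = Mul(-48873, Pow(Add(Rational(10422, 6499), -16006), -1)) = Mul(-48873, Pow(Rational(-104012572, 6499), -1)) = Mul(-48873, Rational(-6499, 104012572)) = Rational(317625627, 104012572)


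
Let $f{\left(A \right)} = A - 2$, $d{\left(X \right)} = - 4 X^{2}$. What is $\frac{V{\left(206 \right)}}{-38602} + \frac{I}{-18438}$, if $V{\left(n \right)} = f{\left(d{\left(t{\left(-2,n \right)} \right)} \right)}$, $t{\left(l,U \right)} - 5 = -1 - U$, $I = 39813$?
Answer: $\frac{245425343}{118623946} \approx 2.0689$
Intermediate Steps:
$t{\left(l,U \right)} = 4 - U$ ($t{\left(l,U \right)} = 5 - \left(1 + U\right) = 4 - U$)
$f{\left(A \right)} = -2 + A$ ($f{\left(A \right)} = A - 2 = -2 + A$)
$V{\left(n \right)} = -2 - 4 \left(4 - n\right)^{2}$
$\frac{V{\left(206 \right)}}{-38602} + \frac{I}{-18438} = \frac{-66 - 4 \cdot 206^{2} + 32 \cdot 206}{-38602} + \frac{39813}{-18438} = \left(-66 - 169744 + 6592\right) \left(- \frac{1}{38602}\right) + 39813 \left(- \frac{1}{18438}\right) = \left(-66 - 169744 + 6592\right) \left(- \frac{1}{38602}\right) - \frac{13271}{6146} = \left(-163218\right) \left(- \frac{1}{38602}\right) - \frac{13271}{6146} = \frac{81609}{19301} - \frac{13271}{6146} = \frac{245425343}{118623946}$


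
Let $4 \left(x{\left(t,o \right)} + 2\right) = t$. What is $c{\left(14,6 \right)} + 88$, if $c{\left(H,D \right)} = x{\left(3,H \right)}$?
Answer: $\frac{347}{4} \approx 86.75$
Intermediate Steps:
$x{\left(t,o \right)} = -2 + \frac{t}{4}$
$c{\left(H,D \right)} = - \frac{5}{4}$ ($c{\left(H,D \right)} = -2 + \frac{1}{4} \cdot 3 = -2 + \frac{3}{4} = - \frac{5}{4}$)
$c{\left(14,6 \right)} + 88 = - \frac{5}{4} + 88 = \frac{347}{4}$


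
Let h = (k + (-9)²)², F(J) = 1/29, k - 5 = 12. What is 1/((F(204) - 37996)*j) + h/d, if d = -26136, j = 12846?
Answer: -2832137385142/7707282620301 ≈ -0.36746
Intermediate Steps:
k = 17 (k = 5 + 12 = 17)
F(J) = 1/29
h = 9604 (h = (17 + (-9)²)² = (17 + 81)² = 98² = 9604)
1/((F(204) - 37996)*j) + h/d = 1/((1/29 - 37996)*12846) + 9604/(-26136) = (1/12846)/(-1101883/29) + 9604*(-1/26136) = -29/1101883*1/12846 - 2401/6534 = -29/14154789018 - 2401/6534 = -2832137385142/7707282620301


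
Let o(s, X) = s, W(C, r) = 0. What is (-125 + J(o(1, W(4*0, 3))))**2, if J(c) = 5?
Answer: 14400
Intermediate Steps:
(-125 + J(o(1, W(4*0, 3))))**2 = (-125 + 5)**2 = (-120)**2 = 14400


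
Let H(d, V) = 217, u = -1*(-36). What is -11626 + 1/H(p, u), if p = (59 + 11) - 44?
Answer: -2522841/217 ≈ -11626.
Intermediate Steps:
u = 36
p = 26 (p = 70 - 44 = 26)
-11626 + 1/H(p, u) = -11626 + 1/217 = -2522841/217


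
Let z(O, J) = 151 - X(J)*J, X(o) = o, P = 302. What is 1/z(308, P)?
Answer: -1/91053 ≈ -1.0983e-5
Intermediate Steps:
z(O, J) = 151 - J² (z(O, J) = 151 - J*J = 151 - J²)
1/z(308, P) = 1/(151 - 1*302²) = 1/(151 - 1*91204) = 1/(151 - 91204) = 1/(-91053) = -1/91053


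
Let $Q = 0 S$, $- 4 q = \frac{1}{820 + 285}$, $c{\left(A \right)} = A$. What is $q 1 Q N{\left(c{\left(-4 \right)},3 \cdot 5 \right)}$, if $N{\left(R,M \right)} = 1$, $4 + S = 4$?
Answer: $0$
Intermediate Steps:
$S = 0$ ($S = -4 + 4 = 0$)
$q = - \frac{1}{4420}$ ($q = - \frac{1}{4 \left(820 + 285\right)} = - \frac{1}{4 \cdot 1105} = \left(- \frac{1}{4}\right) \frac{1}{1105} = - \frac{1}{4420} \approx -0.00022624$)
$Q = 0$ ($Q = 0 \cdot 0 = 0$)
$q 1 Q N{\left(c{\left(-4 \right)},3 \cdot 5 \right)} = - \frac{1 \cdot 0 \cdot 1}{4420} = - \frac{0 \cdot 1}{4420} = \left(- \frac{1}{4420}\right) 0 = 0$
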